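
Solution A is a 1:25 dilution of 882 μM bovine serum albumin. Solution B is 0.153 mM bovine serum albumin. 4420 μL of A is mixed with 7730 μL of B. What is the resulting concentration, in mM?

C_A = 882 μM / 25 = 35.3 μM.
C_B = 0.153 mM = 153 μM.
C_mix = (C_A·V_A + C_B·V_B)/(V_A + V_B) = (35.3×4420 + 153×7730) / 12150 = 110 μM = 0.110 mM.

0.110 mM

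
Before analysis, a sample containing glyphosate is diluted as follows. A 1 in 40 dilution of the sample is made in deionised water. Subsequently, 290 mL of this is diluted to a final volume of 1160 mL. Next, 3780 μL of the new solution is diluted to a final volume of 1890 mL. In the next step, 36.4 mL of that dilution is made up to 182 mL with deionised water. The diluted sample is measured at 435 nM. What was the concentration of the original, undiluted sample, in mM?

Overall dilution factor = 40 × 4 × 500 × 5 = 4.00 × 10⁵.
Original = 435 nM × 4.00 × 10⁵ = 1.74 × 10⁸ nM = 174 mM.

174 mM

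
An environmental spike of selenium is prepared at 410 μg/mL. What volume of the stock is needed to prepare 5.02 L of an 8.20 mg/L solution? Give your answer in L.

8.20 mg/L = 8.20 μg/mL.
V₁ = C₂V₂/C₁ = 8.20 × 5.02 / 410 = 0.100 L.

0.100 L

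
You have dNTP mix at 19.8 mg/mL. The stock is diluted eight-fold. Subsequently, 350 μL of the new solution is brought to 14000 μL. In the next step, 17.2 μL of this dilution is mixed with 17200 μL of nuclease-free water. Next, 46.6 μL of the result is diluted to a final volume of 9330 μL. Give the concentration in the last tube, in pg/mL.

Overall dilution factor = 8 × 40 × 1001 × 200.2 = 6.41 × 10⁷.
19.8 mg/mL / 6.41 × 10⁷ = 3.09 × 10⁻⁷ mg/mL = 309 pg/mL.

309 pg/mL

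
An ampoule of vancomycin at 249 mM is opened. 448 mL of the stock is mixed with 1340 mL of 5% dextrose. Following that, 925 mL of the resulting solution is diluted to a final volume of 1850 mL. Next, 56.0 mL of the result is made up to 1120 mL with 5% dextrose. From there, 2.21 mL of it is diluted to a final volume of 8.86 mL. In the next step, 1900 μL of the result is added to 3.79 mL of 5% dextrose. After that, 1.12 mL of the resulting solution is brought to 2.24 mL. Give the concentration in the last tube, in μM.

Overall dilution factor = 3.991 × 2 × 20 × 4.009 × 2.995 × 2 = 3833.
249 mM / 3833 = 0.0650 mM = 65.0 μM.

65.0 μM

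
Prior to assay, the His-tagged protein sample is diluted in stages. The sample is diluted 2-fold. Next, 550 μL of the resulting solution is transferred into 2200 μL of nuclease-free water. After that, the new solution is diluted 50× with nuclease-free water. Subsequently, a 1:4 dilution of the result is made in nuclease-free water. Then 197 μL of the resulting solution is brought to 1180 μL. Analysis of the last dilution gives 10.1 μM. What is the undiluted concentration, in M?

0.121 M

Overall dilution factor = 2 × 5 × 50 × 4 × 5.990 = 1.20 × 10⁴.
Original = 10.1 μM × 1.20 × 10⁴ = 1.21 × 10⁵ μM = 0.121 M.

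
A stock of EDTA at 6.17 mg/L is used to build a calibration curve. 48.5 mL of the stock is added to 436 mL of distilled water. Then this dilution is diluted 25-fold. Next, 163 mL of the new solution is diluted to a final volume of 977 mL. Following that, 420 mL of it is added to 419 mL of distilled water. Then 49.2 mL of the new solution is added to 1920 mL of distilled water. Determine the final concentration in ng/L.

51.6 ng/L

Overall dilution factor = 9.990 × 25 × 5.994 × 1.998 × 40.02 = 1.20 × 10⁵.
6.17 mg/L / 1.20 × 10⁵ = 5.16 × 10⁻⁵ mg/L = 51.6 ng/L.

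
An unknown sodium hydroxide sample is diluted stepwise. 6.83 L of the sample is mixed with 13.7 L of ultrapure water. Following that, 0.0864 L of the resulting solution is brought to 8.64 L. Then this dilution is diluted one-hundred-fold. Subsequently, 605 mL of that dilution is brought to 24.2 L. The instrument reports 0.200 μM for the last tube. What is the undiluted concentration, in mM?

Overall dilution factor = 3.006 × 100 × 100 × 40 = 1.20 × 10⁶.
Original = 0.200 μM × 1.20 × 10⁶ = 2.40 × 10⁵ μM = 240 mM.

240 mM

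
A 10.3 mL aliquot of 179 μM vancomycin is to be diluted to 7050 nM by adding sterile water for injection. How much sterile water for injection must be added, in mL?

251 mL

7050 nM = 7.05 μM.
V₂ = C₁V₁/C₂ = 179 × 10.3 / 7.05 = 262 mL.
Diluent to add = V₂ − V₁ = 262 − 10.3 = 251 mL.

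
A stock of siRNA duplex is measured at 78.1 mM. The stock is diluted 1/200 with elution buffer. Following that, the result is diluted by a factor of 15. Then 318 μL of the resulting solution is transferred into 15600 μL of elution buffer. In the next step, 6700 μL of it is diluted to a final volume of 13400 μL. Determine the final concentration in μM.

Overall dilution factor = 200 × 15 × 50.06 × 2 = 3.00 × 10⁵.
78.1 mM / 3.00 × 10⁵ = 2.60 × 10⁻⁴ mM = 0.260 μM.

0.260 μM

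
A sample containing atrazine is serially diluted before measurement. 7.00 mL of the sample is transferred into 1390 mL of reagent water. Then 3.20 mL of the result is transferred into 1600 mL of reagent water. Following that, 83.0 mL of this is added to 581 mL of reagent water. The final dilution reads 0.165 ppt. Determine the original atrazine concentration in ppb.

Overall dilution factor = 199.6 × 501 × 8 = 8.00 × 10⁵.
Original = 0.165 ppt × 8.00 × 10⁵ = 1.32 × 10⁵ ppt = 132 ppb.

132 ppb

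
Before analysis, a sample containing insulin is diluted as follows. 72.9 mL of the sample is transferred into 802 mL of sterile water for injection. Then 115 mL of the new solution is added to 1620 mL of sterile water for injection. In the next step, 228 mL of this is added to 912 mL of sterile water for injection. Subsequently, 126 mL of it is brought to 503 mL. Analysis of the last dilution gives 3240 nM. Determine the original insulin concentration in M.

0.0117 M

Overall dilution factor = 12.00 × 15.09 × 5 × 3.992 = 3614.
Original = 3240 nM × 3614 = 1.17 × 10⁷ nM = 0.0117 M.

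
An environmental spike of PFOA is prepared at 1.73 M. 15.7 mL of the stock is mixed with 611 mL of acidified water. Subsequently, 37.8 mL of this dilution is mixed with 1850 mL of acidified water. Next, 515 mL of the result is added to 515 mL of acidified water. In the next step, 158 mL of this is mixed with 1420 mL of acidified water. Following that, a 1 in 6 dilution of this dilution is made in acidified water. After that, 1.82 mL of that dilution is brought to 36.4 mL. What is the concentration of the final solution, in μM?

Overall dilution factor = 39.92 × 49.94 × 2 × 9.987 × 6 × 20 = 4.78 × 10⁶.
1.73 M / 4.78 × 10⁶ = 3.62 × 10⁻⁷ M = 0.362 μM.

0.362 μM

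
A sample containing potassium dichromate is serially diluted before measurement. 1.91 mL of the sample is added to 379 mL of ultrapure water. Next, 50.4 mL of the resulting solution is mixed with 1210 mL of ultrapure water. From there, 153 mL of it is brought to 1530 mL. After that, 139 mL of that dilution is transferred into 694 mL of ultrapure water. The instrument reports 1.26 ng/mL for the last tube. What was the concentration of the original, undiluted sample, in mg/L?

377 mg/L

Overall dilution factor = 199.4 × 25.01 × 10 × 5.993 = 2.99 × 10⁵.
Original = 1.26 ng/mL × 2.99 × 10⁵ = 3.77 × 10⁵ ng/mL = 377 mg/L.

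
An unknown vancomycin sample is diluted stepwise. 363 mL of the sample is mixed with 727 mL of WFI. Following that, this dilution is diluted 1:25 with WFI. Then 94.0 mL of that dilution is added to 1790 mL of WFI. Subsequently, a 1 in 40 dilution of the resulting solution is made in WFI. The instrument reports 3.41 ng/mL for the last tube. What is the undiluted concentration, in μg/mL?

205 μg/mL

Overall dilution factor = 3.003 × 25 × 20.04 × 40 = 6.02 × 10⁴.
Original = 3.41 ng/mL × 6.02 × 10⁴ = 2.05 × 10⁵ ng/mL = 205 μg/mL.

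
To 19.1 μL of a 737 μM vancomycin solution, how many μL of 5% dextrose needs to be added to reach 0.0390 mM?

342 μL

0.0390 mM = 39.0 μM.
V₂ = C₁V₁/C₂ = 737 × 19.1 / 39.0 = 361 μL.
Diluent to add = V₂ − V₁ = 361 − 19.1 = 342 μL.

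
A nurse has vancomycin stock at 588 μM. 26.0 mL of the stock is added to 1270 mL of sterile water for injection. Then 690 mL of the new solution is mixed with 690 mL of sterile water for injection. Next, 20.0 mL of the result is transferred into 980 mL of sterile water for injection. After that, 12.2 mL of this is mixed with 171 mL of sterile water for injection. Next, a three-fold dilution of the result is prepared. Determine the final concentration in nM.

2.62 nM

Overall dilution factor = 49.85 × 2 × 50 × 15.02 × 3 = 2.25 × 10⁵.
588 μM / 2.25 × 10⁵ = 2.62 × 10⁻³ μM = 2.62 nM.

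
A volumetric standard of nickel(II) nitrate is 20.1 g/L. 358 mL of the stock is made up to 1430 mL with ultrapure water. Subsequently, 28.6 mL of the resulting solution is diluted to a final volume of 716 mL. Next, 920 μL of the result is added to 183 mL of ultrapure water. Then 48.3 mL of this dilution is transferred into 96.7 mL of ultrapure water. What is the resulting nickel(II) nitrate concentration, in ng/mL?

335 ng/mL

Overall dilution factor = 3.994 × 25.03 × 199.9 × 3.002 = 6.00 × 10⁴.
20.1 g/L / 6.00 × 10⁴ = 3.35 × 10⁻⁴ g/L = 335 ng/mL.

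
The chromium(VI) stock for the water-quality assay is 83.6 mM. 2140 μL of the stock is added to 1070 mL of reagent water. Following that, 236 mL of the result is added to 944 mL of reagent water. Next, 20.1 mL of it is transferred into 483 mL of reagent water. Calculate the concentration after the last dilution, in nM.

1330 nM

Overall dilution factor = 501 × 5 × 25.03 = 6.27 × 10⁴.
83.6 mM / 6.27 × 10⁴ = 1.33 × 10⁻³ mM = 1330 nM.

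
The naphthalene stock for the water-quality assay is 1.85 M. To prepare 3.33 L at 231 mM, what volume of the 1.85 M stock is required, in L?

0.416 L

231 mM = 0.231 M.
V₁ = C₂V₂/C₁ = 0.231 × 3.33 / 1.85 = 0.416 L.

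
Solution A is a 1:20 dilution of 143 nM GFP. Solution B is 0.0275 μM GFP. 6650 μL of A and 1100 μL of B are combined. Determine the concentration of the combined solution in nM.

C_A = 143 nM / 20 = 7.15 nM.
C_B = 0.0275 μM = 27.5 nM.
C_mix = (C_A·V_A + C_B·V_B)/(V_A + V_B) = (7.15×6650 + 27.5×1100) / 7750 = 10.0 nM.

10.0 nM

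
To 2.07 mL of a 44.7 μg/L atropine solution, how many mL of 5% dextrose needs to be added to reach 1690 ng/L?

1690 ng/L = 1.69 μg/L.
V₂ = C₁V₁/C₂ = 44.7 × 2.07 / 1.69 = 54.8 mL.
Diluent to add = V₂ − V₁ = 54.8 − 2.07 = 52.7 mL.

52.7 mL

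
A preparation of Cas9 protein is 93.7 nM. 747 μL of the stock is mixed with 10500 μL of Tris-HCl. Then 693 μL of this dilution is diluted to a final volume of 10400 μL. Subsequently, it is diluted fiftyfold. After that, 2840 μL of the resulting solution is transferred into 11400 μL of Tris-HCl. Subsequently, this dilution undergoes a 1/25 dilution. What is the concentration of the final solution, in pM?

0.0662 pM

Overall dilution factor = 15.06 × 15.01 × 50 × 5.014 × 25 = 1.42 × 10⁶.
93.7 nM / 1.42 × 10⁶ = 6.62 × 10⁻⁵ nM = 0.0662 pM.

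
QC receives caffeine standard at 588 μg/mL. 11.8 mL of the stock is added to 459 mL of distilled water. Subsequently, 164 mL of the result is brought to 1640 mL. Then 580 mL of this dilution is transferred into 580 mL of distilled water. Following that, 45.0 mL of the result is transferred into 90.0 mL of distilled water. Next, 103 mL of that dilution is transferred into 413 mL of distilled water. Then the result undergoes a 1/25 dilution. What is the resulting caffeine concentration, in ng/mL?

1.96 ng/mL

Overall dilution factor = 39.90 × 10 × 2 × 3 × 5.010 × 25 = 3.00 × 10⁵.
588 μg/mL / 3.00 × 10⁵ = 1.96 × 10⁻³ μg/mL = 1.96 ng/mL.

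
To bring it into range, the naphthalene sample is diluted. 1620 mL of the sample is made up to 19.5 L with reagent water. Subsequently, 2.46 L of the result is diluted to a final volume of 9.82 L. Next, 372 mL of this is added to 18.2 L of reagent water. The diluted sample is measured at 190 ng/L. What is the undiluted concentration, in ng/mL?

Overall dilution factor = 12.04 × 3.992 × 49.92 = 2399.
Original = 190 ng/L × 2399 = 4.56 × 10⁵ ng/L = 456 ng/mL.

456 ng/mL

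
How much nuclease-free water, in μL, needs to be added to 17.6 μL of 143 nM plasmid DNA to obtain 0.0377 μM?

0.0377 μM = 37.7 nM.
V₂ = C₁V₁/C₂ = 143 × 17.6 / 37.7 = 66.8 μL.
Diluent to add = V₂ − V₁ = 66.8 − 17.6 = 49.2 μL.

49.2 μL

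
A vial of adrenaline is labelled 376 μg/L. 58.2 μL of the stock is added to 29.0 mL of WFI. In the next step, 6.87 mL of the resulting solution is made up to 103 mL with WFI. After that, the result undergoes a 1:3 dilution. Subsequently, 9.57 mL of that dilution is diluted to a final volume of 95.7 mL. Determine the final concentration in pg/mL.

1.67 pg/mL

Overall dilution factor = 499.3 × 14.99 × 3 × 10 = 2.25 × 10⁵.
376 μg/L / 2.25 × 10⁵ = 1.67 × 10⁻³ μg/L = 1.67 pg/mL.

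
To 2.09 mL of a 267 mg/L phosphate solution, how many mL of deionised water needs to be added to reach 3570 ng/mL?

154 mL

3570 ng/mL = 3.57 mg/L.
V₂ = C₁V₁/C₂ = 267 × 2.09 / 3.57 = 156 mL.
Diluent to add = V₂ − V₁ = 156 − 2.09 = 154 mL.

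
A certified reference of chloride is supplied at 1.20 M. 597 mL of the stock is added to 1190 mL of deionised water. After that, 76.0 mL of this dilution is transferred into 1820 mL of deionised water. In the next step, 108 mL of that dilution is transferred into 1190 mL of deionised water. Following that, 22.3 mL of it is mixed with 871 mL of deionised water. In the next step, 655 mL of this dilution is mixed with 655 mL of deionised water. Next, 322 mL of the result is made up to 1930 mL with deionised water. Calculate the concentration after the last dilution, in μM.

2.78 μM

Overall dilution factor = 2.993 × 24.95 × 12.02 × 40.06 × 2 × 5.994 = 4.31 × 10⁵.
1.20 M / 4.31 × 10⁵ = 2.78 × 10⁻⁶ M = 2.78 μM.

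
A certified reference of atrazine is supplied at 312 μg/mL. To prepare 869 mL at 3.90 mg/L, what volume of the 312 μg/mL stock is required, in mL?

3.90 mg/L = 3.90 μg/mL.
V₁ = C₂V₂/C₁ = 3.90 × 869 / 312 = 10.9 mL.

10.9 mL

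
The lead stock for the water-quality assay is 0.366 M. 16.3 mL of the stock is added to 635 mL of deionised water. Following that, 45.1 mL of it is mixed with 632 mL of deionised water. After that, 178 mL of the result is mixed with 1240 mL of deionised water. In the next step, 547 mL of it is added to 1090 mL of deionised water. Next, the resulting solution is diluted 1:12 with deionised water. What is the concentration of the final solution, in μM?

2.13 μM

Overall dilution factor = 39.96 × 15.01 × 7.966 × 2.993 × 12 = 1.72 × 10⁵.
0.366 M / 1.72 × 10⁵ = 2.13 × 10⁻⁶ M = 2.13 μM.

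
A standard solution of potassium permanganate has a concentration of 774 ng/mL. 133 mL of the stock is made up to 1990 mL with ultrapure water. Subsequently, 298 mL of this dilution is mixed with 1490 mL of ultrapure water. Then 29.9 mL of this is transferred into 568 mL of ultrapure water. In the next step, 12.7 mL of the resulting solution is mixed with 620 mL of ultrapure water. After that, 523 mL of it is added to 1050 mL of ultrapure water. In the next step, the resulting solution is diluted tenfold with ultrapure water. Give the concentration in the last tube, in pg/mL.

0.288 pg/mL

Overall dilution factor = 14.96 × 6 × 20.00 × 49.82 × 3.008 × 10 = 2.69 × 10⁶.
774 ng/mL / 2.69 × 10⁶ = 2.88 × 10⁻⁴ ng/mL = 0.288 pg/mL.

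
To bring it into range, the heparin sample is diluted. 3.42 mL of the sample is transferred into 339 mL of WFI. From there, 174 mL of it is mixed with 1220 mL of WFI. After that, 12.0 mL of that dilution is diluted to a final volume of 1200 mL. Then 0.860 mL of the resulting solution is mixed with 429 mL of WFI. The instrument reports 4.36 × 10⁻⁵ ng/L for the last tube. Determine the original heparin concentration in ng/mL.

1.75 ng/mL

Overall dilution factor = 100.1 × 8.011 × 100 × 499.8 = 4.01 × 10⁷.
Original = 4.36 × 10⁻⁵ ng/L × 4.01 × 10⁷ = 1748 ng/L = 1.75 ng/mL.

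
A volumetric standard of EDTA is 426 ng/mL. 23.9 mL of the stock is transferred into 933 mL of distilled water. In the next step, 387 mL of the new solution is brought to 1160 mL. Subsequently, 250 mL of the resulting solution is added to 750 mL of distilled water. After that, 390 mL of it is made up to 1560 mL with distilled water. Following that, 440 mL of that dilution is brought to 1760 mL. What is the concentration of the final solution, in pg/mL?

55.5 pg/mL

Overall dilution factor = 40.04 × 2.997 × 4 × 4 × 4 = 7681.
426 ng/mL / 7681 = 0.0555 ng/mL = 55.5 pg/mL.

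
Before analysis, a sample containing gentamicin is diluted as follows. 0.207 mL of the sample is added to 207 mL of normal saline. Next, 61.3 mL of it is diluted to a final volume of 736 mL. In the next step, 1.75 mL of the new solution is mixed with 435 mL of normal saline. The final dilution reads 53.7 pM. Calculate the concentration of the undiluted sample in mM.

0.161 mM

Overall dilution factor = 1001 × 12.01 × 249.6 = 3.00 × 10⁶.
Original = 53.7 pM × 3.00 × 10⁶ = 1.61 × 10⁸ pM = 0.161 mM.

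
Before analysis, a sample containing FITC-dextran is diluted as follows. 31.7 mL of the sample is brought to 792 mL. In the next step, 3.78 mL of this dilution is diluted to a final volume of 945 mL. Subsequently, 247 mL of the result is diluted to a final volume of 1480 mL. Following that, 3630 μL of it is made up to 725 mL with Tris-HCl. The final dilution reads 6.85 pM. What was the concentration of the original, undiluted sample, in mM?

0.0512 mM

Overall dilution factor = 24.98 × 250 × 5.992 × 199.7 = 7.47 × 10⁶.
Original = 6.85 pM × 7.47 × 10⁶ = 5.12 × 10⁷ pM = 0.0512 mM.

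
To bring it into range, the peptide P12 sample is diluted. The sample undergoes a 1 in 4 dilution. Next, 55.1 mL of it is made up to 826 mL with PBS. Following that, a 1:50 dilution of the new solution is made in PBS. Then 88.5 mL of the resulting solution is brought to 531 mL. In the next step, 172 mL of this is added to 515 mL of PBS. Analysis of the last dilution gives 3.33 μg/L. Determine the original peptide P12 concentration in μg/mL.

Overall dilution factor = 4 × 14.99 × 50 × 6 × 3.994 = 7.19 × 10⁴.
Original = 3.33 μg/L × 7.19 × 10⁴ = 2.39 × 10⁵ μg/L = 239 μg/mL.

239 μg/mL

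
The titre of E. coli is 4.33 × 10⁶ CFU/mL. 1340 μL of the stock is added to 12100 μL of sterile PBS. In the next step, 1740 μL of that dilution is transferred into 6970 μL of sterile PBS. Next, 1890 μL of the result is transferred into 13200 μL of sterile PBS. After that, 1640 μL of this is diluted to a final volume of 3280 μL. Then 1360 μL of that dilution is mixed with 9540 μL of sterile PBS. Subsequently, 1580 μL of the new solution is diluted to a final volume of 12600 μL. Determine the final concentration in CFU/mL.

84.5 CFU/mL

Overall dilution factor = 10.03 × 5.006 × 7.984 × 2 × 8.015 × 7.975 = 5.12 × 10⁴.
4.33 × 10⁶ CFU/mL / 5.12 × 10⁴ = 84.5 CFU/mL.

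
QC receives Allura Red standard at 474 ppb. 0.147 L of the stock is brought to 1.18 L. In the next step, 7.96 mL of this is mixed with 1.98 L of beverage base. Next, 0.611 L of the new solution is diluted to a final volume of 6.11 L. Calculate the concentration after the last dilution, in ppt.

23.6 ppt

Overall dilution factor = 8.027 × 249.7 × 10 = 2.00 × 10⁴.
474 ppb / 2.00 × 10⁴ = 0.0236 ppb = 23.6 ppt.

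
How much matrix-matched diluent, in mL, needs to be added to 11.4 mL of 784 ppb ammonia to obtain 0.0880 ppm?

0.0880 ppm = 88.0 ppb.
V₂ = C₁V₁/C₂ = 784 × 11.4 / 88.0 = 102 mL.
Diluent to add = V₂ − V₁ = 102 − 11.4 = 90.2 mL.

90.2 mL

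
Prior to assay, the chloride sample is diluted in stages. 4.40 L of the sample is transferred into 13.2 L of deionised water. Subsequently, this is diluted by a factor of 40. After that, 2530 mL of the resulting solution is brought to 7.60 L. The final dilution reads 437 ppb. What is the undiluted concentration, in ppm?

210 ppm

Overall dilution factor = 4 × 40 × 3.004 = 481.
Original = 437 ppb × 481 = 2.10 × 10⁵ ppb = 210 ppm.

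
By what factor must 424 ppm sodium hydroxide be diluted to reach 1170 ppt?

Factor = C₀/C_target = 424 ppm / 1170 ppt = 3.62 × 10⁵.

3.62 × 10⁵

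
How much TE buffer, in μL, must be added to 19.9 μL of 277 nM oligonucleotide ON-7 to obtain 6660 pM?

6660 pM = 6.66 nM.
V₂ = C₁V₁/C₂ = 277 × 19.9 / 6.66 = 828 μL.
Diluent to add = V₂ − V₁ = 828 − 19.9 = 808 μL.

808 μL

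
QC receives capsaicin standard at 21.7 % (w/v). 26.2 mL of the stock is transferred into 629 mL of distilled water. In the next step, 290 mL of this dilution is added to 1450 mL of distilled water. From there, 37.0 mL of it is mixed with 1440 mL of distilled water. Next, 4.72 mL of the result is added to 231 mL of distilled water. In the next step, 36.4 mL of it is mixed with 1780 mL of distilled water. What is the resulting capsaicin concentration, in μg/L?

Overall dilution factor = 25.01 × 6 × 39.92 × 49.94 × 49.90 = 1.49 × 10⁷.
21.7 % (w/v) / 1.49 × 10⁷ = 1.45 × 10⁻⁶ % (w/v) = 14.5 μg/L.

14.5 μg/L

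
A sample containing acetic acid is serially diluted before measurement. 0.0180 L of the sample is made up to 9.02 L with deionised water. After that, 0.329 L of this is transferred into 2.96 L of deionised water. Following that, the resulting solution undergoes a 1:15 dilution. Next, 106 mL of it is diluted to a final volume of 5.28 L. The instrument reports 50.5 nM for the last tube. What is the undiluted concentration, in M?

0.189 M

Overall dilution factor = 501.1 × 9.997 × 15 × 49.81 = 3.74 × 10⁶.
Original = 50.5 nM × 3.74 × 10⁶ = 1.89 × 10⁸ nM = 0.189 M.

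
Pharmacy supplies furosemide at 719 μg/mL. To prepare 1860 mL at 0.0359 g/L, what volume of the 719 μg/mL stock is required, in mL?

92.9 mL

0.0359 g/L = 35.9 μg/mL.
V₁ = C₂V₂/C₁ = 35.9 × 1860 / 719 = 92.9 mL.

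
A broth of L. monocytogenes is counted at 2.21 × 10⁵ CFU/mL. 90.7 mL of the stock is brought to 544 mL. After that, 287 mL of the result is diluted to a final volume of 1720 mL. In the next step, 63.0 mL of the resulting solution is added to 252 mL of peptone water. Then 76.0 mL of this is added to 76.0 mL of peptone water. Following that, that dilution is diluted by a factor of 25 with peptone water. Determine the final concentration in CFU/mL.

24.6 CFU/mL

Overall dilution factor = 5.998 × 5.993 × 5 × 2 × 25 = 8986.
2.21 × 10⁵ CFU/mL / 8986 = 24.6 CFU/mL.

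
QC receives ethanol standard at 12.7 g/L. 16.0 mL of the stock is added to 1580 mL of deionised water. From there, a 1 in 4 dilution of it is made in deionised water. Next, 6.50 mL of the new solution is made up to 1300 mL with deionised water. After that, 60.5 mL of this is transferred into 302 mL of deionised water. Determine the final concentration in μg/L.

Overall dilution factor = 99.75 × 4 × 200 × 5.992 = 4.78 × 10⁵.
12.7 g/L / 4.78 × 10⁵ = 2.66 × 10⁻⁵ g/L = 26.6 μg/L.

26.6 μg/L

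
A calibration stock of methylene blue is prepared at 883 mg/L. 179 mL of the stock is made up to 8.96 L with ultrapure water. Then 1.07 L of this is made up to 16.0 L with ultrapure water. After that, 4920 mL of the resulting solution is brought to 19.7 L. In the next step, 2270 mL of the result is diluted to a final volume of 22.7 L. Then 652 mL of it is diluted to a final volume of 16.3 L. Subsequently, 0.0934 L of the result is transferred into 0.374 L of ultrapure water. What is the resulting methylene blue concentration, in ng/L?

235 ng/L

Overall dilution factor = 50.06 × 14.95 × 4.004 × 10 × 25 × 5.004 = 3.75 × 10⁶.
883 mg/L / 3.75 × 10⁶ = 2.35 × 10⁻⁴ mg/L = 235 ng/L.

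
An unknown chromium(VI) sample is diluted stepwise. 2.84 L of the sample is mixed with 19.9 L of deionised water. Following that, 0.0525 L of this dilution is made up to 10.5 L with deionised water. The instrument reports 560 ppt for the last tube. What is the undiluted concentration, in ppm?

0.897 ppm

Overall dilution factor = 8.007 × 200 = 1601.
Original = 560 ppt × 1601 = 8.97 × 10⁵ ppt = 0.897 ppm.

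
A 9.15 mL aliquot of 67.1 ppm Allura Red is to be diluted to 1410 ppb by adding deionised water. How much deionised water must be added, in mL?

426 mL

1410 ppb = 1.41 ppm.
V₂ = C₁V₁/C₂ = 67.1 × 9.15 / 1.41 = 435 mL.
Diluent to add = V₂ − V₁ = 435 − 9.15 = 426 mL.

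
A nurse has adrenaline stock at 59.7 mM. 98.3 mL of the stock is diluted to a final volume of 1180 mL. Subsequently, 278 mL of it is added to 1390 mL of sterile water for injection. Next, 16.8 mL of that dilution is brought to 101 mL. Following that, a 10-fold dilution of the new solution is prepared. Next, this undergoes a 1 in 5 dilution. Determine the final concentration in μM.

2.76 μM

Overall dilution factor = 12.00 × 6 × 6.012 × 10 × 5 = 2.17 × 10⁴.
59.7 mM / 2.17 × 10⁴ = 2.76 × 10⁻³ mM = 2.76 μM.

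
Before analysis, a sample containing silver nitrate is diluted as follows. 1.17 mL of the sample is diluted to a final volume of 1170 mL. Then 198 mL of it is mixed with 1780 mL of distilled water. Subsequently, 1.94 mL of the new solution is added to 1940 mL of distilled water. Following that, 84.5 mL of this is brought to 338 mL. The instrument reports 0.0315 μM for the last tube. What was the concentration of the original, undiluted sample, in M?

1.26 M

Overall dilution factor = 1000 × 9.990 × 1001 × 4 = 4.00 × 10⁷.
Original = 0.0315 μM × 4.00 × 10⁷ = 1.26 × 10⁶ μM = 1.26 M.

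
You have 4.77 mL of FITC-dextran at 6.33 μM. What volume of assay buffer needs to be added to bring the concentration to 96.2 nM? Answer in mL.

309 mL

96.2 nM = 0.0962 μM.
V₂ = C₁V₁/C₂ = 6.33 × 4.77 / 0.0962 = 314 mL.
Diluent to add = V₂ − V₁ = 314 − 4.77 = 309 mL.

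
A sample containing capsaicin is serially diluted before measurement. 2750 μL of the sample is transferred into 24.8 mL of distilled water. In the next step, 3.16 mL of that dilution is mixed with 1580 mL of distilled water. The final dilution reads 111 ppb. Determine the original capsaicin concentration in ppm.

557 ppm

Overall dilution factor = 10.02 × 501 = 5019.
Original = 111 ppb × 5019 = 5.57 × 10⁵ ppb = 557 ppm.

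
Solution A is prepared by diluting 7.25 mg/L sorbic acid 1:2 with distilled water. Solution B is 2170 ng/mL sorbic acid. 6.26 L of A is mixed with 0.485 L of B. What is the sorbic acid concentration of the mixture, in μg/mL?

3.52 μg/mL

C_A = 7.25 mg/L / 2 = 3.62 mg/L.
C_B = 2170 ng/mL = 2.17 mg/L.
C_mix = (C_A·V_A + C_B·V_B)/(V_A + V_B) = (3.62×6.26 + 2.17×0.485) / 6.745 = 3.52 mg/L = 3.52 μg/mL.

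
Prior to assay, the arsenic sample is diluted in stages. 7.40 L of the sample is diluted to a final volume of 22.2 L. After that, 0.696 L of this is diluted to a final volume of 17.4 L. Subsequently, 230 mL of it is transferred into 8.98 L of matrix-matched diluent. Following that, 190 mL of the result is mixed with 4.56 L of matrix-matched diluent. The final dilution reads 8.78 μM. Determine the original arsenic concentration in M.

Overall dilution factor = 3 × 25 × 40.04 × 25 = 7.51 × 10⁴.
Original = 8.78 μM × 7.51 × 10⁴ = 6.59 × 10⁵ μM = 0.659 M.

0.659 M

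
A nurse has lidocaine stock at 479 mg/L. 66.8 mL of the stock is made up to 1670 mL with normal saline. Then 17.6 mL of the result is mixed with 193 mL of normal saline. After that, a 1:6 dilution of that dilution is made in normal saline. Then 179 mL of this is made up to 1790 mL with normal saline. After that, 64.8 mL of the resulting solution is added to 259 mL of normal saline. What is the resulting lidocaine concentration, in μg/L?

5.34 μg/L

Overall dilution factor = 25 × 11.97 × 6 × 10 × 4.997 = 8.97 × 10⁴.
479 mg/L / 8.97 × 10⁴ = 5.34 × 10⁻³ mg/L = 5.34 μg/L.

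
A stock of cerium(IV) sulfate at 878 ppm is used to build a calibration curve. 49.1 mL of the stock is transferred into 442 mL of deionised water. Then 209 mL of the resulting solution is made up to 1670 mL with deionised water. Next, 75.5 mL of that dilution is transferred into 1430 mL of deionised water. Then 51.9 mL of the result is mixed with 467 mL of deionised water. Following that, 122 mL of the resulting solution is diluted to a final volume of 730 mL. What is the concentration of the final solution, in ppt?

9210 ppt

Overall dilution factor = 10.00 × 7.990 × 19.94 × 9.998 × 5.984 = 9.53 × 10⁴.
878 ppm / 9.53 × 10⁴ = 9.21 × 10⁻³ ppm = 9210 ppt.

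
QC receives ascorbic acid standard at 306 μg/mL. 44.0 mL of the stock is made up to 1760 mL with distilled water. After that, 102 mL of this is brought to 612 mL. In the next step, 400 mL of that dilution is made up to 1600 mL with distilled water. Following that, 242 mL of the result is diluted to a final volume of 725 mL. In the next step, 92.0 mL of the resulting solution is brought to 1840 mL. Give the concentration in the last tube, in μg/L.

Overall dilution factor = 40 × 6 × 4 × 2.996 × 20 = 5.75 × 10⁴.
306 μg/mL / 5.75 × 10⁴ = 5.32 × 10⁻³ μg/mL = 5.32 μg/L.

5.32 μg/L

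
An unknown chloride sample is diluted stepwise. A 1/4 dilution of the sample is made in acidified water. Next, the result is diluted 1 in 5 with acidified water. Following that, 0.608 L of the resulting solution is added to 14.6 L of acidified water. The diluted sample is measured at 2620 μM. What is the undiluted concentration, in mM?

Overall dilution factor = 4 × 5 × 25.01 = 500.
Original = 2620 μM × 500 = 1.31 × 10⁶ μM = 1310 mM.

1310 mM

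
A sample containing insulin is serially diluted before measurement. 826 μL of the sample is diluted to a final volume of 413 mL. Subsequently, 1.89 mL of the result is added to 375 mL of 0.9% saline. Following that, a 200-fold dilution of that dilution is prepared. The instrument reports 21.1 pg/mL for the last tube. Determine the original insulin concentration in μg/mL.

Overall dilution factor = 500 × 199.4 × 200 = 1.99 × 10⁷.
Original = 21.1 pg/mL × 1.99 × 10⁷ = 4.21 × 10⁸ pg/mL = 421 μg/mL.

421 μg/mL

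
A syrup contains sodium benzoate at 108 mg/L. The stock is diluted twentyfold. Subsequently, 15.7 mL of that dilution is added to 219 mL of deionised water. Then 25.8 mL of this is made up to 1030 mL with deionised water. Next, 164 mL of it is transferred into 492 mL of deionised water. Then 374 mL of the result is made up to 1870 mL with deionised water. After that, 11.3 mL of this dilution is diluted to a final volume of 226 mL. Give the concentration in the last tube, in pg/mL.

Overall dilution factor = 20 × 14.95 × 39.92 × 4 × 5 × 20 = 4.77 × 10⁶.
108 mg/L / 4.77 × 10⁶ = 2.26 × 10⁻⁵ mg/L = 22.6 pg/mL.

22.6 pg/mL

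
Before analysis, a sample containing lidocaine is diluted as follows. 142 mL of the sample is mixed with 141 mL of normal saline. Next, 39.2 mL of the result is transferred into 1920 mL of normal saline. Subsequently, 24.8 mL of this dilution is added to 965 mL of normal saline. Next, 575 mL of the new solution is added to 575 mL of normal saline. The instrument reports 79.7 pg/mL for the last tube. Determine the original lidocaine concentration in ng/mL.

634 ng/mL

Overall dilution factor = 1.993 × 49.98 × 39.91 × 2 = 7951.
Original = 79.7 pg/mL × 7951 = 6.34 × 10⁵ pg/mL = 634 ng/mL.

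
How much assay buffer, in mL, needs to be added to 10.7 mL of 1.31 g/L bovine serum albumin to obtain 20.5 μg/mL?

673 mL

20.5 μg/mL = 0.0205 g/L.
V₂ = C₁V₁/C₂ = 1.31 × 10.7 / 0.0205 = 684 mL.
Diluent to add = V₂ − V₁ = 684 − 10.7 = 673 mL.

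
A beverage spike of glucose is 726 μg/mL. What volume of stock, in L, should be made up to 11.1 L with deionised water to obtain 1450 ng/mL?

1450 ng/mL = 1.45 μg/mL.
V₁ = C₂V₂/C₁ = 1.45 × 11.1 / 726 = 0.0222 L.

0.0222 L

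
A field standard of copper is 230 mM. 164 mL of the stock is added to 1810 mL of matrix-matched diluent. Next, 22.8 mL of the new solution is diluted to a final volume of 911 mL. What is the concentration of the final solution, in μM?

Overall dilution factor = 12.04 × 39.96 = 481.
230 mM / 481 = 0.478 mM = 478 μM.

478 μM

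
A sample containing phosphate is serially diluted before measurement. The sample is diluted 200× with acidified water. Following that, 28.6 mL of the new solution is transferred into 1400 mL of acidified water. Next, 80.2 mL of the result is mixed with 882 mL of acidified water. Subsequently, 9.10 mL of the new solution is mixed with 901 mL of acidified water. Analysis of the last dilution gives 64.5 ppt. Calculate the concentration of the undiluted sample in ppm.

Overall dilution factor = 200 × 49.95 × 12.00 × 100.0 = 1.20 × 10⁷.
Original = 64.5 ppt × 1.20 × 10⁷ = 7.73 × 10⁸ ppt = 773 ppm.

773 ppm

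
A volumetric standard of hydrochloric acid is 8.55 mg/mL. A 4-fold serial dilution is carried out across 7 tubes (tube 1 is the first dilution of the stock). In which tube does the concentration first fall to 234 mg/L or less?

Tube n has concentration 8.55 mg/mL / 4ⁿ.
Need 4ⁿ ≥ 8.55 mg/mL / 234 mg/L = 36.5, so n ≥ 2.60.
First such tube: n = 3.

tube 3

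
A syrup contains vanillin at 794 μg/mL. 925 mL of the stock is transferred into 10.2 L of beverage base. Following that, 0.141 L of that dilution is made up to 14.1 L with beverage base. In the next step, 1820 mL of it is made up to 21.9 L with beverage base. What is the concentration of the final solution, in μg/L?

54.9 μg/L

Overall dilution factor = 12.03 × 100 × 12.03 = 1.45 × 10⁴.
794 μg/mL / 1.45 × 10⁴ = 0.0549 μg/mL = 54.9 μg/L.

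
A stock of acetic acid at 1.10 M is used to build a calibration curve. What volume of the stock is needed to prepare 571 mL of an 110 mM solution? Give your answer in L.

110 mM = 0.110 M.
V₁ = C₂V₂/C₁ = 0.110 × 571 / 1.10 = 57.1 mL = 0.0571 L.

0.0571 L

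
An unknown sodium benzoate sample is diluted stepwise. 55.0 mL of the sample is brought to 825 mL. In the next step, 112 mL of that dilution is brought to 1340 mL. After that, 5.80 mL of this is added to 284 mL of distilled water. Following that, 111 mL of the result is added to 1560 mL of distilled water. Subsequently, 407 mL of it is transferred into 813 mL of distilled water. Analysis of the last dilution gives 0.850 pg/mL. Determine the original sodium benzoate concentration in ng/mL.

Overall dilution factor = 15 × 11.96 × 49.97 × 15.05 × 2.998 = 4.05 × 10⁵.
Original = 0.850 pg/mL × 4.05 × 10⁵ = 3.44 × 10⁵ pg/mL = 344 ng/mL.

344 ng/mL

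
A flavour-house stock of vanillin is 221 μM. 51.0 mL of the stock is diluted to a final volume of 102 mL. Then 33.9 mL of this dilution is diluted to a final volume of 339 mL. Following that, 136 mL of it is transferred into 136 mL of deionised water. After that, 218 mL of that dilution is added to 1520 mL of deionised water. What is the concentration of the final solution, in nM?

Overall dilution factor = 2 × 10 × 2 × 7.972 = 319.
221 μM / 319 = 0.693 μM = 693 nM.

693 nM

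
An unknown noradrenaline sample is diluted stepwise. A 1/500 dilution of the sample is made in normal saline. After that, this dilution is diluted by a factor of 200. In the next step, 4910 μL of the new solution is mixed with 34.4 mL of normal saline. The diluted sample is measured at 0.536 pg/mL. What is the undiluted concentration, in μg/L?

Overall dilution factor = 500 × 200 × 8.006 = 8.01 × 10⁵.
Original = 0.536 pg/mL × 8.01 × 10⁵ = 4.29 × 10⁵ pg/mL = 429 μg/L.

429 μg/L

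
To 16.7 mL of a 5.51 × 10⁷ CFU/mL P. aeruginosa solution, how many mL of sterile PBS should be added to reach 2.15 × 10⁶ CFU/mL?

V₂ = C₁V₁/C₂ = 5.51 × 10⁷ × 16.7 / 2.15 × 10⁶ = 428 mL.
Diluent to add = V₂ − V₁ = 428 − 16.7 = 411 mL.

411 mL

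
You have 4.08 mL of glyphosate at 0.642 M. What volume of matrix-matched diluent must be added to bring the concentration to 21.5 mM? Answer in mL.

118 mL

21.5 mM = 0.0215 M.
V₂ = C₁V₁/C₂ = 0.642 × 4.08 / 0.0215 = 122 mL.
Diluent to add = V₂ − V₁ = 122 − 4.08 = 118 mL.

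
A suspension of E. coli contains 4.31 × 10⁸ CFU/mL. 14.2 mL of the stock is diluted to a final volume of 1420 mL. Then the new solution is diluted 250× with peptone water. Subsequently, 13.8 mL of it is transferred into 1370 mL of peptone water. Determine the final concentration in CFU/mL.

172 CFU/mL

Overall dilution factor = 100 × 250 × 100.3 = 2.51 × 10⁶.
4.31 × 10⁸ CFU/mL / 2.51 × 10⁶ = 172 CFU/mL.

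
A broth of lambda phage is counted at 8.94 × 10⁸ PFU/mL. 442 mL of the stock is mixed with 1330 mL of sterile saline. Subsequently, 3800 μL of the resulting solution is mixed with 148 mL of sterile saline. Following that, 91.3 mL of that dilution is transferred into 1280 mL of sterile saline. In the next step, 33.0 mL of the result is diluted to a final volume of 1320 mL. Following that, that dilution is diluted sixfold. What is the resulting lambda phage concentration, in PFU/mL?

1550 PFU/mL

Overall dilution factor = 4.009 × 39.95 × 15.02 × 40 × 6 = 5.77 × 10⁵.
8.94 × 10⁸ PFU/mL / 5.77 × 10⁵ = 1550 PFU/mL.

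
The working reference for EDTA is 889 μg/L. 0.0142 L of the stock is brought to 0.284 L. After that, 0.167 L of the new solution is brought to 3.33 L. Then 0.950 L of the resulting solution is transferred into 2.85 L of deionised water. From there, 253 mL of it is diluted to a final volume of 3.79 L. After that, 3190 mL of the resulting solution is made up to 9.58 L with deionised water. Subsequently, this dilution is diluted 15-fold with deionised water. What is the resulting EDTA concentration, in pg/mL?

0.826 pg/mL

Overall dilution factor = 20 × 19.94 × 4 × 14.98 × 3.003 × 15 = 1.08 × 10⁶.
889 μg/L / 1.08 × 10⁶ = 8.26 × 10⁻⁴ μg/L = 0.826 pg/mL.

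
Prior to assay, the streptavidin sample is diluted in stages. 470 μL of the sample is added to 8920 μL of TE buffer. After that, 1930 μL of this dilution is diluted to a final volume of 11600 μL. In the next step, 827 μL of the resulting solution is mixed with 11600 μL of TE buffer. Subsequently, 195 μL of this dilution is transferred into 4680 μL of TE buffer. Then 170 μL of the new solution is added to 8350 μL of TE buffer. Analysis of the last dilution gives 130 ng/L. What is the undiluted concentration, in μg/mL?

Overall dilution factor = 19.98 × 6.010 × 15.03 × 25 × 50.12 = 2.26 × 10⁶.
Original = 130 ng/L × 2.26 × 10⁶ = 2.94 × 10⁸ ng/L = 294 μg/mL.

294 μg/mL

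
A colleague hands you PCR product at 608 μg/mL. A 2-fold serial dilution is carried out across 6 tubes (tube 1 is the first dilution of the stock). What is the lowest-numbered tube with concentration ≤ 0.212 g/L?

Tube n has concentration 608 μg/mL / 2ⁿ.
Need 2ⁿ ≥ 608 μg/mL / 0.212 g/L = 2.87, so n ≥ 1.52.
First such tube: n = 2.

tube 2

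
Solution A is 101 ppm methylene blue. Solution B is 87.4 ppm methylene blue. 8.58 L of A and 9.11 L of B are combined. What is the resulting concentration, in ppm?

94.0 ppm

C_mix = (C_A·V_A + C_B·V_B)/(V_A + V_B) = (101×8.58 + 87.4×9.11) / 17.69 = 94.0 ppm.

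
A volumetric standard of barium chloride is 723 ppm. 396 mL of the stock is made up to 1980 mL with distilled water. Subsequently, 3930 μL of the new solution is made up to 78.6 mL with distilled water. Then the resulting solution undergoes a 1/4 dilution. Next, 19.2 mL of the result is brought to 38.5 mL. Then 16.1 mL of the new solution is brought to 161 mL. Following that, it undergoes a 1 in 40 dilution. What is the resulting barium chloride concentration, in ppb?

Overall dilution factor = 5 × 20 × 4 × 2.005 × 10 × 40 = 3.21 × 10⁵.
723 ppm / 3.21 × 10⁵ = 2.25 × 10⁻³ ppm = 2.25 ppb.

2.25 ppb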